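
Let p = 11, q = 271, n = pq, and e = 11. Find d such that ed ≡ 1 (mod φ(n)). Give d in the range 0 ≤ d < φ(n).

491

φ(n) = (p−1)(q−1) = 10·270 = 2700.
Need d with 11·d ≡ 1 (mod 2700). Apply the extended Euclidean algorithm:
2700 = 245·11 + 5
11 = 2·5 + 1
5 = 5·1 + 0
Back-substitute:
1 = 11 − 2·5
1 = −2·2700 + 491·11
So 11·491 ≡ 1 (mod 2700), hence d = 491.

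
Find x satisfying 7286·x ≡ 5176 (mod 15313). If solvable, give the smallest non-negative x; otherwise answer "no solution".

First find gcd(7286, 15313):
15313 = 2·7286 + 741
7286 = 9·741 + 617
741 = 1·617 + 124
617 = 4·124 + 121
124 = 1·121 + 3
121 = 40·3 + 1
3 = 3·1 + 0
gcd = 1, so a unique solution mod 15313 exists.
Back-substitute for the Bézout coefficients:
1 = 121 − 40·3
1 = −40·124 + 41·121
1 = 41·617 − 204·124
1 = −204·741 + 245·617
1 = 245·7286 − 2409·741
1 = −2409·15313 + 5063·7286
So 7286·(5063) ≡ 1 (mod 15313), giving 7286⁻¹ ≡ 5063.
x ≡ 7286⁻¹·5176 ≡ 5063·5176 ≡ 5545 (mod 15313).

5545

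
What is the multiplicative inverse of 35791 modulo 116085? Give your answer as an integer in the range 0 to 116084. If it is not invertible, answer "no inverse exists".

81001

Run Euclid on (116085, 35791):
116085 = 3×35791 + 8712
35791 = 4×8712 + 943
8712 = 9×943 + 225
943 = 4×225 + 43
225 = 5×43 + 10
43 = 4×10 + 3
10 = 3×3 + 1
3 = 3×1 + 0
The gcd is 1. Working backward:
1 = 10 − 3·3
1 = −3·43 + 13·10
1 = 13·225 − 68·43
1 = −68·943 + 285·225
1 = 285·8712 − 2633·943
1 = −2633·35791 + 10817·8712
1 = 10817·116085 − 35084·35791
Hence 35791⁻¹ ≡ -35084 ≡ 81001 (mod 116085).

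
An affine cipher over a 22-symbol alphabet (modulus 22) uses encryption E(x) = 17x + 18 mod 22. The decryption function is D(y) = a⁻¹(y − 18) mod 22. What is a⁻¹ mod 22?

Extended Euclidean algorithm:
22 = 1·17 + 5
17 = 3·5 + 2
5 = 2·2 + 1
2 = 2·1 + 0
Since gcd(17, 22) = 1, back-substitute to write 1 as a combination:
1 = 5 − 2·2
1 = −2·17 + 7·5
1 = 7·22 − 9·17
Thus 17·(-9) ≡ 1 (mod 22); reducing, -9 mod 22 = 13.

13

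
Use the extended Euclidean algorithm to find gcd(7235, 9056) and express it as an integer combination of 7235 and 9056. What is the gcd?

1

Apply Euclid's algorithm to 9056 and 7235:
9056 = 1·7235 + 1821
7235 = 3·1821 + 1772
1821 = 1·1772 + 49
1772 = 36·49 + 8
49 = 6·8 + 1
8 = 8·1 + 0
gcd(7235, 9056) = 1.
Express as a combination:
1 = 49 − 6·8
1 = −6·1772 + 217·49
1 = 217·1821 − 223·1772
1 = −223·7235 + 886·1821
1 = 886·9056 − 1109·7235
So 1 = (886)·9056 + (-1109)·7235.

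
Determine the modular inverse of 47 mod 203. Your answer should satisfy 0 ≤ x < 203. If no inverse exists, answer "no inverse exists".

108

Run Euclid on (203, 47):
203 = 4*47 + 15
47 = 3*15 + 2
15 = 7*2 + 1
2 = 2*1 + 0
The gcd is 1. Working backward:
1 = 15 − 7·2
1 = −7·47 + 22·15
1 = 22·203 − 95·47
Thus 47·(-95) ≡ 1 (mod 203); reducing, -95 mod 203 = 108.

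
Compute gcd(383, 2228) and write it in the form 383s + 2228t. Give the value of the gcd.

1

Repeated division:
2228 = 5×383 + 313
383 = 1×313 + 70
313 = 4×70 + 33
70 = 2×33 + 4
33 = 8×4 + 1
4 = 4×1 + 0
gcd(383, 2228) = 1.
Back-substituting:
1 = 33 − 8·4
1 = −8·70 + 17·33
1 = 17·313 − 76·70
1 = −76·383 + 93·313
1 = 93·2228 − 541·383
So 1 = (93)·2228 + (-541)·383.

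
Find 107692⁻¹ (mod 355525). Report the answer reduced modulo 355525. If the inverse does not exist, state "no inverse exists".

316553

gcd(355525, 107692) by repeated division:
355525 = 3·107692 + 32449
107692 = 3·32449 + 10345
32449 = 3·10345 + 1414
10345 = 7·1414 + 447
1414 = 3·447 + 73
447 = 6·73 + 9
73 = 8·9 + 1
9 = 9·1 + 0
gcd = 1, so the inverse exists. Back-substitute:
1 = 73 − 8·9
1 = −8·447 + 49·73
1 = 49·1414 − 155·447
1 = −155·10345 + 1134·1414
1 = 1134·32449 − 3557·10345
1 = −3557·107692 + 11805·32449
1 = 11805·355525 − 38972·107692
Thus 107692·(-38972) ≡ 1 (mod 355525); reducing, -38972 mod 355525 = 316553.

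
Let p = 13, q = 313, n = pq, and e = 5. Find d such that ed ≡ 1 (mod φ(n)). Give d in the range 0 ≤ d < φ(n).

749

φ(n) = (p−1)(q−1) = 12·312 = 3744.
Need d with 5·d ≡ 1 (mod 3744). Apply the extended Euclidean algorithm:
3744 = 748·5 + 4
5 = 1·4 + 1
4 = 4·1 + 0
Back-substitute:
1 = 5 − 4
1 = −3744 + 749·5
So 5·749 ≡ 1 (mod 3744), hence d = 749.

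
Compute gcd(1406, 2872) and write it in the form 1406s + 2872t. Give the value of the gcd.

2

Repeated division:
2872 = 2×1406 + 60
1406 = 23×60 + 26
60 = 2×26 + 8
26 = 3×8 + 2
8 = 4×2 + 0
gcd(1406, 2872) = 2.
Working backward:
2 = 26 − 3·8
2 = −3·60 + 7·26
2 = 7·1406 − 164·60
2 = −164·2872 + 335·1406
So 2 = (-164)·2872 + (335)·1406.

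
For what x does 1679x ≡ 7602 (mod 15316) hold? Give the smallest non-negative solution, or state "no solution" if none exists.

First find gcd(1679, 15316):
15316 = 9·1679 + 205
1679 = 8·205 + 39
205 = 5·39 + 10
39 = 3·10 + 9
10 = 1·9 + 1
9 = 9·1 + 0
gcd = 1, so a unique solution mod 15316 exists.
Back-substitute for the Bézout coefficients:
1 = 10 − 9
1 = −39 + 4·10
1 = 4·205 − 21·39
1 = −21·1679 + 172·205
1 = 172·15316 − 1569·1679
So 1679·(-1569) ≡ 1 (mod 15316), giving 1679⁻¹ ≡ 13747.
x ≡ 1679⁻¹·7602 ≡ 13747·7602 ≡ 3626 (mod 15316).

3626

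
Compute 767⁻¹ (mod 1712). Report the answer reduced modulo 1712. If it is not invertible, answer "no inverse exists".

1183

gcd(1712, 767) by repeated division:
1712 = 2*767 + 178
767 = 4*178 + 55
178 = 3*55 + 13
55 = 4*13 + 3
13 = 4*3 + 1
3 = 3*1 + 0
Since gcd(767, 1712) = 1, back-substitute to write 1 as a combination:
1 = 13 − 4·3
1 = −4·55 + 17·13
1 = 17·178 − 55·55
1 = −55·767 + 237·178
1 = 237·1712 − 529·767
Hence 767⁻¹ ≡ -529 ≡ 1183 (mod 1712).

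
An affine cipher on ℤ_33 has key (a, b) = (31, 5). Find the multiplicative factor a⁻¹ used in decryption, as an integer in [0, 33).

16

Apply the Euclidean algorithm to 33 and 31:
33 = 1*31 + 2
31 = 15*2 + 1
2 = 2*1 + 0
gcd = 1, so the inverse exists. Back-substitute:
1 = 31 − 15·2
1 = −15·33 + 16·31
So 31·16 ≡ 1 (mod 33).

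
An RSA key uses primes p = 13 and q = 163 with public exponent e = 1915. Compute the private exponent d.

φ(n) = (p−1)(q−1) = 12·162 = 1944.
Need d with 1915·d ≡ 1 (mod 1944). Apply the extended Euclidean algorithm:
1944 = 1·1915 + 29
1915 = 66·29 + 1
29 = 29·1 + 0
Back-substitute:
1 = 1915 − 66·29
1 = −66·1944 + 67·1915
So 1915·67 ≡ 1 (mod 1944), hence d = 67.

67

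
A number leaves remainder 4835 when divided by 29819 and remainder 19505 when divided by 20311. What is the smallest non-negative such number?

Write x = 4835 + 29819·k. Then 29819·k ≡ 19505 − 4835 ≡ 14670 (mod 20311).
Need 29819⁻¹ mod 20311. Extended Euclid on (20311, 9508):
20311 = 2·9508 + 1295
9508 = 7·1295 + 443
1295 = 2·443 + 409
443 = 1·409 + 34
409 = 12·34 + 1
34 = 34·1 + 0
Back-substitute:
1 = 409 − 12·34
1 = −12·443 + 13·409
1 = 13·1295 − 38·443
1 = −38·9508 + 279·1295
1 = 279·20311 − 596·9508
29819⁻¹ ≡ 19715 (mod 20311), so k ≡ 19715·14670 ≡ 10721 (mod 20311).
x = 4835 + 29819·10721 = 319694334.

319694334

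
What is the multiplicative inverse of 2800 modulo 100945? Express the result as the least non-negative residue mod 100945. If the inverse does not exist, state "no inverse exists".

Euclidean algorithm on 100945, 2800:
100945 = 36×2800 + 145
2800 = 19×145 + 45
145 = 3×45 + 10
45 = 4×10 + 5
10 = 2×5 + 0
gcd(2800, 100945) = 5 ≠ 1, so 2800 has no multiplicative inverse modulo 100945.

no inverse exists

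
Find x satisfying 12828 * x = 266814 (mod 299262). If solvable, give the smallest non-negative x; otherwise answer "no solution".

40263

First find gcd(12828, 299262):
299262 = 23*12828 + 4218
12828 = 3*4218 + 174
4218 = 24*174 + 42
174 = 4*42 + 6
42 = 7*6 + 0
gcd = 6 and 6 | 266814, so solutions exist. Divide through by 6: 2138x ≡ 44469 (mod 49877).
Now find 2138⁻¹ mod 49877:
49877 = 23·2138 + 703
2138 = 3·703 + 29
703 = 24·29 + 7
29 = 4·7 + 1
7 = 7·1 + 0
Back-substitute:
1 = 29 − 4·7
1 = −4·703 + 97·29
1 = 97·2138 − 295·703
1 = −295·49877 + 6882·2138
So 2138⁻¹ ≡ 6882 (mod 49877).
Then x ≡ 6882·44469 ≡ 40263 (mod 49877); the smallest non-negative solution is x = 40263.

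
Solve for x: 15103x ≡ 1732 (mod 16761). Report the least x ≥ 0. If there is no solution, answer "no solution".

13060

First find gcd(15103, 16761):
16761 = 1×15103 + 1658
15103 = 9×1658 + 181
1658 = 9×181 + 29
181 = 6×29 + 7
29 = 4×7 + 1
7 = 7×1 + 0
gcd = 1, so a unique solution mod 16761 exists.
Back-substitute for the Bézout coefficients:
1 = 29 − 4·7
1 = −4·181 + 25·29
1 = 25·1658 − 229·181
1 = −229·15103 + 2086·1658
1 = 2086·16761 − 2315·15103
So 15103·(-2315) ≡ 1 (mod 16761), giving 15103⁻¹ ≡ 14446.
x ≡ 15103⁻¹·1732 ≡ 14446·1732 ≡ 13060 (mod 16761).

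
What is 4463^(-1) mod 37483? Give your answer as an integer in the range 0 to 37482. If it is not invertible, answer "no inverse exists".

Apply the Euclidean algorithm to 37483 and 4463:
37483 = 8·4463 + 1779
4463 = 2·1779 + 905
1779 = 1·905 + 874
905 = 1·874 + 31
874 = 28·31 + 6
31 = 5·6 + 1
6 = 6·1 + 0
Since gcd(4463, 37483) = 1, back-substitute to write 1 as a combination:
1 = 31 − 5·6
1 = −5·874 + 141·31
1 = 141·905 − 146·874
1 = −146·1779 + 287·905
1 = 287·4463 − 720·1779
1 = −720·37483 + 6047·4463
So 4463·6047 ≡ 1 (mod 37483).

6047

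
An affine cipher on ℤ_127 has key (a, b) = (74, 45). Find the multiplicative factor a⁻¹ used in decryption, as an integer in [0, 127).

115

Run Euclid on (127, 74):
127 = 1*74 + 53
74 = 1*53 + 21
53 = 2*21 + 11
21 = 1*11 + 10
11 = 1*10 + 1
10 = 10*1 + 0
gcd = 1, so the inverse exists. Back-substitute:
1 = 11 − 10
1 = −21 + 2·11
1 = 2·53 − 5·21
1 = −5·74 + 7·53
1 = 7·127 − 12·74
Thus 74·(-12) ≡ 1 (mod 127); reducing, -12 mod 127 = 115.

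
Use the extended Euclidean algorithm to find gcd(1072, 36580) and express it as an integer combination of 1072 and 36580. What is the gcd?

Repeated division:
36580 = 34×1072 + 132
1072 = 8×132 + 16
132 = 8×16 + 4
16 = 4×4 + 0
gcd(1072, 36580) = 4.
Express as a combination:
4 = 132 − 8·16
4 = −8·1072 + 65·132
4 = 65·36580 − 2218·1072
So 4 = (65)·36580 + (-2218)·1072.

4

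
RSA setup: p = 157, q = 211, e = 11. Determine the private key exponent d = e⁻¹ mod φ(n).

φ(n) = (p−1)(q−1) = 156·210 = 32760.
Need d with 11·d ≡ 1 (mod 32760). Apply the extended Euclidean algorithm:
32760 = 2978·11 + 2
11 = 5·2 + 1
2 = 2·1 + 0
Back-substitute:
1 = 11 − 5·2
1 = −5·32760 + 14891·11
So 11·14891 ≡ 1 (mod 32760), hence d = 14891.

14891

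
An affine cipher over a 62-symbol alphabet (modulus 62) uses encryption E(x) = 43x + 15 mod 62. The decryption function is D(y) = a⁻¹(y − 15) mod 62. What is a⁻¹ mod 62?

Apply the Euclidean algorithm to 62 and 43:
62 = 1×43 + 19
43 = 2×19 + 5
19 = 3×5 + 4
5 = 1×4 + 1
4 = 4×1 + 0
The gcd is 1. Working backward:
1 = 5 − 4
1 = −19 + 4·5
1 = 4·43 − 9·19
1 = −9·62 + 13·43
So 43·13 ≡ 1 (mod 62).

13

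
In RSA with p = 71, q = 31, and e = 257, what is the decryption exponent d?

1193

φ(n) = (p−1)(q−1) = 70·30 = 2100.
Need d with 257·d ≡ 1 (mod 2100). Apply the extended Euclidean algorithm:
2100 = 8*257 + 44
257 = 5*44 + 37
44 = 1*37 + 7
37 = 5*7 + 2
7 = 3*2 + 1
2 = 2*1 + 0
Back-substitute:
1 = 7 − 3·2
1 = −3·37 + 16·7
1 = 16·44 − 19·37
1 = −19·257 + 111·44
1 = 111·2100 − 907·257
So 257·(-907) ≡ 1 (mod 2100), hence d ≡ -907 ≡ 1193 (mod 2100).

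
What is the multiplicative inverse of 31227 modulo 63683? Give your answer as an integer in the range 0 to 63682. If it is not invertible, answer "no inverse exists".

gcd(63683, 31227) by repeated division:
63683 = 2×31227 + 1229
31227 = 25×1229 + 502
1229 = 2×502 + 225
502 = 2×225 + 52
225 = 4×52 + 17
52 = 3×17 + 1
17 = 17×1 + 0
gcd = 1, so the inverse exists. Back-substitute:
1 = 52 − 3·17
1 = −3·225 + 13·52
1 = 13·502 − 29·225
1 = −29·1229 + 71·502
1 = 71·31227 − 1804·1229
1 = −1804·63683 + 3679·31227
So 31227·3679 ≡ 1 (mod 63683).

3679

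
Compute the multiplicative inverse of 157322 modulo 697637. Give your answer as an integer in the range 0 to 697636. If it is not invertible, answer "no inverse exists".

Extended Euclidean algorithm:
697637 = 4×157322 + 68349
157322 = 2×68349 + 20624
68349 = 3×20624 + 6477
20624 = 3×6477 + 1193
6477 = 5×1193 + 512
1193 = 2×512 + 169
512 = 3×169 + 5
169 = 33×5 + 4
5 = 1×4 + 1
4 = 4×1 + 0
The gcd is 1. Working backward:
1 = 5 − 4
1 = −169 + 34·5
1 = 34·512 − 103·169
1 = −103·1193 + 240·512
1 = 240·6477 − 1303·1193
1 = −1303·20624 + 4149·6477
1 = 4149·68349 − 13750·20624
1 = −13750·157322 + 31649·68349
1 = 31649·697637 − 140346·157322
Hence 157322⁻¹ ≡ -140346 ≡ 557291 (mod 697637).

557291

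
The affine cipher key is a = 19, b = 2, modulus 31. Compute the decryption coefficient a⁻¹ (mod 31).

Apply the Euclidean algorithm to 31 and 19:
31 = 1·19 + 12
19 = 1·12 + 7
12 = 1·7 + 5
7 = 1·5 + 2
5 = 2·2 + 1
2 = 2·1 + 0
The gcd is 1. Working backward:
1 = 5 − 2·2
1 = −2·7 + 3·5
1 = 3·12 − 5·7
1 = −5·19 + 8·12
1 = 8·31 − 13·19
So 19·(-13) ≡ 1 (mod 31), and -13 ≡ 18 (mod 31).

18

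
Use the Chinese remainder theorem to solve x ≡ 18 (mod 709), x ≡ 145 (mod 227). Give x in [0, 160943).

135437

Write x = 18 + 709·k. Then 709·k ≡ 145 − 18 ≡ 127 (mod 227).
Need 709⁻¹ mod 227. Extended Euclid on (227, 28):
227 = 8*28 + 3
28 = 9*3 + 1
3 = 3*1 + 0
Back-substitute:
1 = 28 − 9·3
1 = −9·227 + 73·28
709⁻¹ ≡ 73 (mod 227), so k ≡ 73·127 ≡ 191 (mod 227).
x = 18 + 709·191 = 135437.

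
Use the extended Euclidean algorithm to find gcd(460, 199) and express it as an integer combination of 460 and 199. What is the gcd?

1

Euclidean algorithm:
460 = 2×199 + 62
199 = 3×62 + 13
62 = 4×13 + 10
13 = 1×10 + 3
10 = 3×3 + 1
3 = 3×1 + 0
gcd(460, 199) = 1.
Express as a combination:
1 = 10 − 3·3
1 = −3·13 + 4·10
1 = 4·62 − 19·13
1 = −19·199 + 61·62
1 = 61·460 − 141·199
So 1 = (61)·460 + (-141)·199.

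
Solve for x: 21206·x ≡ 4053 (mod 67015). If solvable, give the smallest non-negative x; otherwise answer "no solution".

26688

First find gcd(21206, 67015):
67015 = 3×21206 + 3397
21206 = 6×3397 + 824
3397 = 4×824 + 101
824 = 8×101 + 16
101 = 6×16 + 5
16 = 3×5 + 1
5 = 5×1 + 0
gcd = 1, so a unique solution mod 67015 exists.
Back-substitute for the Bézout coefficients:
1 = 16 − 3·5
1 = −3·101 + 19·16
1 = 19·824 − 155·101
1 = −155·3397 + 639·824
1 = 639·21206 − 3989·3397
1 = −3989·67015 + 12606·21206
So 21206·(12606) ≡ 1 (mod 67015), giving 21206⁻¹ ≡ 12606.
x ≡ 21206⁻¹·4053 ≡ 12606·4053 ≡ 26688 (mod 67015).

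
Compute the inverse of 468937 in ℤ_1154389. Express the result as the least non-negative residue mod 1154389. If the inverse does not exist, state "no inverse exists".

224853

Apply the Euclidean algorithm to 1154389 and 468937:
1154389 = 2*468937 + 216515
468937 = 2*216515 + 35907
216515 = 6*35907 + 1073
35907 = 33*1073 + 498
1073 = 2*498 + 77
498 = 6*77 + 36
77 = 2*36 + 5
36 = 7*5 + 1
5 = 5*1 + 0
Since gcd(468937, 1154389) = 1, back-substitute to write 1 as a combination:
1 = 36 − 7·5
1 = −7·77 + 15·36
1 = 15·498 − 97·77
1 = −97·1073 + 209·498
1 = 209·35907 − 6994·1073
1 = −6994·216515 + 42173·35907
1 = 42173·468937 − 91340·216515
1 = −91340·1154389 + 224853·468937
So 468937·224853 ≡ 1 (mod 1154389).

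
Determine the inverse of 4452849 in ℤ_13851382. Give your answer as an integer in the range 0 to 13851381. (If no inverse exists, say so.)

Apply the Euclidean algorithm to 13851382 and 4452849:
13851382 = 3·4452849 + 492835
4452849 = 9·492835 + 17334
492835 = 28·17334 + 7483
17334 = 2·7483 + 2368
7483 = 3·2368 + 379
2368 = 6·379 + 94
379 = 4·94 + 3
94 = 31·3 + 1
3 = 3·1 + 0
gcd = 1, so the inverse exists. Back-substitute:
1 = 94 − 31·3
1 = −31·379 + 125·94
1 = 125·2368 − 781·379
1 = −781·7483 + 2468·2368
1 = 2468·17334 − 5717·7483
1 = −5717·492835 + 162544·17334
1 = 162544·4452849 − 1468613·492835
1 = −1468613·13851382 + 4568383·4452849
So 4452849·4568383 ≡ 1 (mod 13851382).

4568383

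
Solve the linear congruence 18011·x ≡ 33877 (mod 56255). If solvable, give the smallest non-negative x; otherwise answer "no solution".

First find gcd(18011, 56255):
56255 = 3*18011 + 2222
18011 = 8*2222 + 235
2222 = 9*235 + 107
235 = 2*107 + 21
107 = 5*21 + 2
21 = 10*2 + 1
2 = 2*1 + 0
gcd = 1, so a unique solution mod 56255 exists.
Back-substitute for the Bézout coefficients:
1 = 21 − 10·2
1 = −10·107 + 51·21
1 = 51·235 − 112·107
1 = −112·2222 + 1059·235
1 = 1059·18011 − 8584·2222
1 = −8584·56255 + 26811·18011
So 18011·(26811) ≡ 1 (mod 56255), giving 18011⁻¹ ≡ 26811.
x ≡ 18011⁻¹·33877 ≡ 26811·33877 ≡ 39272 (mod 56255).

39272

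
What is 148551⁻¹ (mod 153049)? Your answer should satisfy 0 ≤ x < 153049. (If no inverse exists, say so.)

Euclidean algorithm on 153049, 148551:
153049 = 1·148551 + 4498
148551 = 33·4498 + 117
4498 = 38·117 + 52
117 = 2·52 + 13
52 = 4·13 + 0
gcd(148551, 153049) = 13 ≠ 1, so 148551 has no multiplicative inverse modulo 153049.

no inverse exists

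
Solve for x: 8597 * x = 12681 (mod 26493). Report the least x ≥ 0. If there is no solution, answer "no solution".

First find gcd(8597, 26493):
26493 = 3*8597 + 702
8597 = 12*702 + 173
702 = 4*173 + 10
173 = 17*10 + 3
10 = 3*3 + 1
3 = 3*1 + 0
gcd = 1, so a unique solution mod 26493 exists.
Back-substitute for the Bézout coefficients:
1 = 10 − 3·3
1 = −3·173 + 52·10
1 = 52·702 − 211·173
1 = −211·8597 + 2584·702
1 = 2584·26493 − 7963·8597
So 8597·(-7963) ≡ 1 (mod 26493), giving 8597⁻¹ ≡ 18530.
x ≡ 8597⁻¹·12681 ≡ 18530·12681 ≡ 12513 (mod 26493).

12513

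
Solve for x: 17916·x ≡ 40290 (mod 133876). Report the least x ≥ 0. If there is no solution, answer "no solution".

gcd(17916, 133876):
133876 = 7·17916 + 8464
17916 = 2·8464 + 988
8464 = 8·988 + 560
988 = 1·560 + 428
560 = 1·428 + 132
428 = 3·132 + 32
132 = 4·32 + 4
32 = 8·4 + 0
gcd = 4, but 4 ∤ 40290, so the congruence has no solution.

no solution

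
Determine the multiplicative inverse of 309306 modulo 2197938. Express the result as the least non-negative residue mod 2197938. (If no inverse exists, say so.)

no inverse exists

Euclidean algorithm on 2197938, 309306:
2197938 = 7*309306 + 32796
309306 = 9*32796 + 14142
32796 = 2*14142 + 4512
14142 = 3*4512 + 606
4512 = 7*606 + 270
606 = 2*270 + 66
270 = 4*66 + 6
66 = 11*6 + 0
The gcd is 6, not 1, hence no inverse exists.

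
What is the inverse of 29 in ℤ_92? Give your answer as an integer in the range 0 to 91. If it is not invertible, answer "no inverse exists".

Apply the Euclidean algorithm to 92 and 29:
92 = 3·29 + 5
29 = 5·5 + 4
5 = 1·4 + 1
4 = 4·1 + 0
gcd = 1, so the inverse exists. Back-substitute:
1 = 5 − 4
1 = −29 + 6·5
1 = 6·92 − 19·29
Thus 29·(-19) ≡ 1 (mod 92); reducing, -19 mod 92 = 73.

73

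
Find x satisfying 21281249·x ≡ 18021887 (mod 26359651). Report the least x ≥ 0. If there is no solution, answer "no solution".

First find gcd(21281249, 26359651):
26359651 = 1*21281249 + 5078402
21281249 = 4*5078402 + 967641
5078402 = 5*967641 + 240197
967641 = 4*240197 + 6853
240197 = 35*6853 + 342
6853 = 20*342 + 13
342 = 26*13 + 4
13 = 3*4 + 1
4 = 4*1 + 0
gcd = 1, so a unique solution mod 26359651 exists.
Back-substitute for the Bézout coefficients:
1 = 13 − 3·4
1 = −3·342 + 79·13
1 = 79·6853 − 1583·342
1 = −1583·240197 + 55484·6853
1 = 55484·967641 − 223519·240197
1 = −223519·5078402 + 1173079·967641
1 = 1173079·21281249 − 4915835·5078402
1 = −4915835·26359651 + 6088914·21281249
So 21281249·(6088914) ≡ 1 (mod 26359651), giving 21281249⁻¹ ≡ 6088914.
x ≡ 21281249⁻¹·18021887 ≡ 6088914·18021887 ≡ 21807476 (mod 26359651).

21807476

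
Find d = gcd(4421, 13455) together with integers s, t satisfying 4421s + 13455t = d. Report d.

1

Apply Euclid's algorithm to 13455 and 4421:
13455 = 3·4421 + 192
4421 = 23·192 + 5
192 = 38·5 + 2
5 = 2·2 + 1
2 = 2·1 + 0
gcd(4421, 13455) = 1.
Express as a combination:
1 = 5 − 2·2
1 = −2·192 + 77·5
1 = 77·4421 − 1773·192
1 = −1773·13455 + 5396·4421
So 1 = (-1773)·13455 + (5396)·4421.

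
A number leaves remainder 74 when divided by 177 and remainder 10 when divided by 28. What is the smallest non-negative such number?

Write x = 74 + 177·k. Then 177·k ≡ 10 − 74 ≡ 20 (mod 28).
Need 177⁻¹ mod 28. Extended Euclid on (28, 9):
28 = 3·9 + 1
9 = 9·1 + 0
Back-substitute:
1 = 28 − 3·9
177⁻¹ ≡ 25 (mod 28), so k ≡ 25·20 ≡ 24 (mod 28).
x = 74 + 177·24 = 4322.

4322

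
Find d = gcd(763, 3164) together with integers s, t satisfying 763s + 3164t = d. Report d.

Euclidean algorithm:
3164 = 4×763 + 112
763 = 6×112 + 91
112 = 1×91 + 21
91 = 4×21 + 7
21 = 3×7 + 0
gcd(763, 3164) = 7.
Back-substituting:
7 = 91 − 4·21
7 = −4·112 + 5·91
7 = 5·763 − 34·112
7 = −34·3164 + 141·763
So 7 = (-34)·3164 + (141)·763.

7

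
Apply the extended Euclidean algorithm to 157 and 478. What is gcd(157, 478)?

Repeated division:
478 = 3·157 + 7
157 = 22·7 + 3
7 = 2·3 + 1
3 = 3·1 + 0
gcd(157, 478) = 1.
Back-substituting:
1 = 7 − 2·3
1 = −2·157 + 45·7
1 = 45·478 − 137·157
So 1 = (45)·478 + (-137)·157.

1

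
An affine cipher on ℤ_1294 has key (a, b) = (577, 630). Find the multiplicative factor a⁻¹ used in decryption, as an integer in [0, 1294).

Apply the Euclidean algorithm to 1294 and 577:
1294 = 2*577 + 140
577 = 4*140 + 17
140 = 8*17 + 4
17 = 4*4 + 1
4 = 4*1 + 0
Since gcd(577, 1294) = 1, back-substitute to write 1 as a combination:
1 = 17 − 4·4
1 = −4·140 + 33·17
1 = 33·577 − 136·140
1 = −136·1294 + 305·577
So 577·305 ≡ 1 (mod 1294).

305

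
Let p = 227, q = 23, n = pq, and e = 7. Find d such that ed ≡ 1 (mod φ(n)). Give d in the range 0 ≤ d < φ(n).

2131

φ(n) = (p−1)(q−1) = 226·22 = 4972.
Need d with 7·d ≡ 1 (mod 4972). Apply the extended Euclidean algorithm:
4972 = 710×7 + 2
7 = 3×2 + 1
2 = 2×1 + 0
Back-substitute:
1 = 7 − 3·2
1 = −3·4972 + 2131·7
So 7·2131 ≡ 1 (mod 4972), hence d = 2131.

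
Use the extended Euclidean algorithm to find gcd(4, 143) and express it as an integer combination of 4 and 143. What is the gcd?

1

Euclidean algorithm:
143 = 35×4 + 3
4 = 1×3 + 1
3 = 3×1 + 0
gcd(4, 143) = 1.
Express as a combination:
1 = 4 − 3
1 = −143 + 36·4
So 1 = (-1)·143 + (36)·4.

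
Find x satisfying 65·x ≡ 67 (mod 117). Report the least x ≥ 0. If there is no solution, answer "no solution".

no solution

gcd(65, 117):
117 = 1*65 + 52
65 = 1*52 + 13
52 = 4*13 + 0
gcd = 13, but 13 ∤ 67, so the congruence has no solution.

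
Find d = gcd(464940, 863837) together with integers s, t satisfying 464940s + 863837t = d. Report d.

Euclidean algorithm:
863837 = 1×464940 + 398897
464940 = 1×398897 + 66043
398897 = 6×66043 + 2639
66043 = 25×2639 + 68
2639 = 38×68 + 55
68 = 1×55 + 13
55 = 4×13 + 3
13 = 4×3 + 1
3 = 3×1 + 0
gcd(464940, 863837) = 1.
Working backward:
1 = 13 − 4·3
1 = −4·55 + 17·13
1 = 17·68 − 21·55
1 = −21·2639 + 815·68
1 = 815·66043 − 20396·2639
1 = −20396·398897 + 123191·66043
1 = 123191·464940 − 143587·398897
1 = −143587·863837 + 266778·464940
So 1 = (-143587)·863837 + (266778)·464940.

1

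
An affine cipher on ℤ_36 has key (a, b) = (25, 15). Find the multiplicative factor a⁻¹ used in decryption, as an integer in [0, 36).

13

Run Euclid on (36, 25):
36 = 1×25 + 11
25 = 2×11 + 3
11 = 3×3 + 2
3 = 1×2 + 1
2 = 2×1 + 0
Since gcd(25, 36) = 1, back-substitute to write 1 as a combination:
1 = 3 − 2
1 = −11 + 4·3
1 = 4·25 − 9·11
1 = −9·36 + 13·25
So 25·13 ≡ 1 (mod 36).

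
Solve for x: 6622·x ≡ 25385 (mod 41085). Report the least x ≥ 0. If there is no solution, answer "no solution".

gcd(6622, 41085):
41085 = 6*6622 + 1353
6622 = 4*1353 + 1210
1353 = 1*1210 + 143
1210 = 8*143 + 66
143 = 2*66 + 11
66 = 6*11 + 0
gcd = 11, but 11 ∤ 25385, so the congruence has no solution.

no solution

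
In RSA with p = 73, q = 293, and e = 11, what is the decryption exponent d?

13379

φ(n) = (p−1)(q−1) = 72·292 = 21024.
Need d with 11·d ≡ 1 (mod 21024). Apply the extended Euclidean algorithm:
21024 = 1911·11 + 3
11 = 3·3 + 2
3 = 1·2 + 1
2 = 2·1 + 0
Back-substitute:
1 = 3 − 2
1 = −11 + 4·3
1 = 4·21024 − 7645·11
So 11·(-7645) ≡ 1 (mod 21024), hence d ≡ -7645 ≡ 13379 (mod 21024).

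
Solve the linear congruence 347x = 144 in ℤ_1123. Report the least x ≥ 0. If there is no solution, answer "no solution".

First find gcd(347, 1123):
1123 = 3·347 + 82
347 = 4·82 + 19
82 = 4·19 + 6
19 = 3·6 + 1
6 = 6·1 + 0
gcd = 1, so a unique solution mod 1123 exists.
Back-substitute for the Bézout coefficients:
1 = 19 − 3·6
1 = −3·82 + 13·19
1 = 13·347 − 55·82
1 = −55·1123 + 178·347
So 347·(178) ≡ 1 (mod 1123), giving 347⁻¹ ≡ 178.
x ≡ 347⁻¹·144 ≡ 178·144 ≡ 926 (mod 1123).

926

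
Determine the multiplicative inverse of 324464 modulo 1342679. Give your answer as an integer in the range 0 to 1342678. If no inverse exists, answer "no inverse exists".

gcd(1342679, 324464) by repeated division:
1342679 = 4×324464 + 44823
324464 = 7×44823 + 10703
44823 = 4×10703 + 2011
10703 = 5×2011 + 648
2011 = 3×648 + 67
648 = 9×67 + 45
67 = 1×45 + 22
45 = 2×22 + 1
22 = 22×1 + 0
gcd = 1, so the inverse exists. Back-substitute:
1 = 45 − 2·22
1 = −2·67 + 3·45
1 = 3·648 − 29·67
1 = −29·2011 + 90·648
1 = 90·10703 − 479·2011
1 = −479·44823 + 2006·10703
1 = 2006·324464 − 14521·44823
1 = −14521·1342679 + 60090·324464
So 324464·60090 ≡ 1 (mod 1342679).

60090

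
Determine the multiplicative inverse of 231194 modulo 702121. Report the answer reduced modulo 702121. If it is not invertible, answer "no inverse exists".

30670

Apply the Euclidean algorithm to 702121 and 231194:
702121 = 3*231194 + 8539
231194 = 27*8539 + 641
8539 = 13*641 + 206
641 = 3*206 + 23
206 = 8*23 + 22
23 = 1*22 + 1
22 = 22*1 + 0
Since gcd(231194, 702121) = 1, back-substitute to write 1 as a combination:
1 = 23 − 22
1 = −206 + 9·23
1 = 9·641 − 28·206
1 = −28·8539 + 373·641
1 = 373·231194 − 10099·8539
1 = −10099·702121 + 30670·231194
So 231194·30670 ≡ 1 (mod 702121).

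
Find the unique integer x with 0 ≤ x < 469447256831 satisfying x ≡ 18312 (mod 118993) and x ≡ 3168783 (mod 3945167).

206595783905

Write x = 18312 + 118993·k. Then 118993·k ≡ 3168783 − 18312 ≡ 3150471 (mod 3945167).
Need 118993⁻¹ mod 3945167. Extended Euclid on (3945167, 118993):
3945167 = 33·118993 + 18398
118993 = 6·18398 + 8605
18398 = 2·8605 + 1188
8605 = 7·1188 + 289
1188 = 4·289 + 32
289 = 9·32 + 1
32 = 32·1 + 0
Back-substitute:
1 = 289 − 9·32
1 = −9·1188 + 37·289
1 = 37·8605 − 268·1188
1 = −268·18398 + 573·8605
1 = 573·118993 − 3706·18398
1 = −3706·3945167 + 122871·118993
118993⁻¹ ≡ 122871 (mod 3945167), so k ≡ 122871·3150471 ≡ 1736201 (mod 3945167).
x = 18312 + 118993·1736201 = 206595783905.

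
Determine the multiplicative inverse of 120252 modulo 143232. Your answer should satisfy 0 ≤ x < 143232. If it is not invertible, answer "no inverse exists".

no inverse exists

Compute gcd(120252, 143232):
143232 = 1×120252 + 22980
120252 = 5×22980 + 5352
22980 = 4×5352 + 1572
5352 = 3×1572 + 636
1572 = 2×636 + 300
636 = 2×300 + 36
300 = 8×36 + 12
36 = 3×12 + 0
The gcd is 12, not 1, hence no inverse exists.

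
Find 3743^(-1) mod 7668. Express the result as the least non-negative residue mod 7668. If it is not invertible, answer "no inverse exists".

Run Euclid on (7668, 3743):
7668 = 2·3743 + 182
3743 = 20·182 + 103
182 = 1·103 + 79
103 = 1·79 + 24
79 = 3·24 + 7
24 = 3·7 + 3
7 = 2·3 + 1
3 = 3·1 + 0
gcd = 1, so the inverse exists. Back-substitute:
1 = 7 − 2·3
1 = −2·24 + 7·7
1 = 7·79 − 23·24
1 = −23·103 + 30·79
1 = 30·182 − 53·103
1 = −53·3743 + 1090·182
1 = 1090·7668 − 2233·3743
Thus 3743·(-2233) ≡ 1 (mod 7668); reducing, -2233 mod 7668 = 5435.

5435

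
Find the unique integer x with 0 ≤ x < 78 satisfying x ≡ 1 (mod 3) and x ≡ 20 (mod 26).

Write x = 1 + 3·k. Then 3·k ≡ 20 − 1 ≡ 19 (mod 26).
Need 3⁻¹ mod 26. Extended Euclid on (26, 3):
26 = 8·3 + 2
3 = 1·2 + 1
2 = 2·1 + 0
Back-substitute:
1 = 3 − 2
1 = −26 + 9·3
3⁻¹ ≡ 9 (mod 26), so k ≡ 9·19 ≡ 15 (mod 26).
x = 1 + 3·15 = 46.

46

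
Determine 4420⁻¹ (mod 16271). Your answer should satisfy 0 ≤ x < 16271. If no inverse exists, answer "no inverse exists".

843

Run Euclid on (16271, 4420):
16271 = 3×4420 + 3011
4420 = 1×3011 + 1409
3011 = 2×1409 + 193
1409 = 7×193 + 58
193 = 3×58 + 19
58 = 3×19 + 1
19 = 19×1 + 0
gcd = 1, so the inverse exists. Back-substitute:
1 = 58 − 3·19
1 = −3·193 + 10·58
1 = 10·1409 − 73·193
1 = −73·3011 + 156·1409
1 = 156·4420 − 229·3011
1 = −229·16271 + 843·4420
So 4420·843 ≡ 1 (mod 16271).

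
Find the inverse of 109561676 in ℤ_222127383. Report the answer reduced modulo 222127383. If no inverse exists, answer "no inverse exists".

216577805

gcd(222127383, 109561676) by repeated division:
222127383 = 2*109561676 + 3004031
109561676 = 36*3004031 + 1416560
3004031 = 2*1416560 + 170911
1416560 = 8*170911 + 49272
170911 = 3*49272 + 23095
49272 = 2*23095 + 3082
23095 = 7*3082 + 1521
3082 = 2*1521 + 40
1521 = 38*40 + 1
40 = 40*1 + 0
The gcd is 1. Working backward:
1 = 1521 − 38·40
1 = −38·3082 + 77·1521
1 = 77·23095 − 577·3082
1 = −577·49272 + 1231·23095
1 = 1231·170911 − 4270·49272
1 = −4270·1416560 + 35391·170911
1 = 35391·3004031 − 75052·1416560
1 = −75052·109561676 + 2737263·3004031
1 = 2737263·222127383 − 5549578·109561676
Hence 109561676⁻¹ ≡ -5549578 ≡ 216577805 (mod 222127383).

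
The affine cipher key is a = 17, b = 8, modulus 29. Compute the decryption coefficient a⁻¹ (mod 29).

12

Run Euclid on (29, 17):
29 = 1·17 + 12
17 = 1·12 + 5
12 = 2·5 + 2
5 = 2·2 + 1
2 = 2·1 + 0
Since gcd(17, 29) = 1, back-substitute to write 1 as a combination:
1 = 5 − 2·2
1 = −2·12 + 5·5
1 = 5·17 − 7·12
1 = −7·29 + 12·17
So 17·12 ≡ 1 (mod 29).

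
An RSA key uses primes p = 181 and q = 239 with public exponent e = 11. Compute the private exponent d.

35051

φ(n) = (p−1)(q−1) = 180·238 = 42840.
Need d with 11·d ≡ 1 (mod 42840). Apply the extended Euclidean algorithm:
42840 = 3894*11 + 6
11 = 1*6 + 5
6 = 1*5 + 1
5 = 5*1 + 0
Back-substitute:
1 = 6 − 5
1 = −11 + 2·6
1 = 2·42840 − 7789·11
So 11·(-7789) ≡ 1 (mod 42840), hence d ≡ -7789 ≡ 35051 (mod 42840).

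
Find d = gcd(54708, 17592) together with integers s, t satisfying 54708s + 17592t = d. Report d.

Apply Euclid's algorithm to 54708 and 17592:
54708 = 3×17592 + 1932
17592 = 9×1932 + 204
1932 = 9×204 + 96
204 = 2×96 + 12
96 = 8×12 + 0
gcd(54708, 17592) = 12.
Express as a combination:
12 = 204 − 2·96
12 = −2·1932 + 19·204
12 = 19·17592 − 173·1932
12 = −173·54708 + 538·17592
So 12 = (-173)·54708 + (538)·17592.

12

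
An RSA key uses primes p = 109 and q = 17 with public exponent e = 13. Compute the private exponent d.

φ(n) = (p−1)(q−1) = 108·16 = 1728.
Need d with 13·d ≡ 1 (mod 1728). Apply the extended Euclidean algorithm:
1728 = 132×13 + 12
13 = 1×12 + 1
12 = 12×1 + 0
Back-substitute:
1 = 13 − 12
1 = −1728 + 133·13
So 13·133 ≡ 1 (mod 1728), hence d = 133.

133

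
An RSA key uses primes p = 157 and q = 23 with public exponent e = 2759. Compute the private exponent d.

1127

φ(n) = (p−1)(q−1) = 156·22 = 3432.
Need d with 2759·d ≡ 1 (mod 3432). Apply the extended Euclidean algorithm:
3432 = 1×2759 + 673
2759 = 4×673 + 67
673 = 10×67 + 3
67 = 22×3 + 1
3 = 3×1 + 0
Back-substitute:
1 = 67 − 22·3
1 = −22·673 + 221·67
1 = 221·2759 − 906·673
1 = −906·3432 + 1127·2759
So 2759·1127 ≡ 1 (mod 3432), hence d = 1127.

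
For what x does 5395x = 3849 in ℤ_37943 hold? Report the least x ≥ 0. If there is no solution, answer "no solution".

26494

First find gcd(5395, 37943):
37943 = 7·5395 + 178
5395 = 30·178 + 55
178 = 3·55 + 13
55 = 4·13 + 3
13 = 4·3 + 1
3 = 3·1 + 0
gcd = 1, so a unique solution mod 37943 exists.
Back-substitute for the Bézout coefficients:
1 = 13 − 4·3
1 = −4·55 + 17·13
1 = 17·178 − 55·55
1 = −55·5395 + 1667·178
1 = 1667·37943 − 11724·5395
So 5395·(-11724) ≡ 1 (mod 37943), giving 5395⁻¹ ≡ 26219.
x ≡ 5395⁻¹·3849 ≡ 26219·3849 ≡ 26494 (mod 37943).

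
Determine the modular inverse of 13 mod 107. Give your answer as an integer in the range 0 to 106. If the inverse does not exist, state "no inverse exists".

Extended Euclidean algorithm:
107 = 8×13 + 3
13 = 4×3 + 1
3 = 3×1 + 0
gcd = 1, so the inverse exists. Back-substitute:
1 = 13 − 4·3
1 = −4·107 + 33·13
So 13·33 ≡ 1 (mod 107).

33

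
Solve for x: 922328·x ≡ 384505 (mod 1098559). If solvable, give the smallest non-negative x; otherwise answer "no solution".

First find gcd(922328, 1098559):
1098559 = 1×922328 + 176231
922328 = 5×176231 + 41173
176231 = 4×41173 + 11539
41173 = 3×11539 + 6556
11539 = 1×6556 + 4983
6556 = 1×4983 + 1573
4983 = 3×1573 + 264
1573 = 5×264 + 253
264 = 1×253 + 11
253 = 23×11 + 0
gcd = 11 and 11 | 384505, so solutions exist. Divide through by 11: 83848x ≡ 34955 (mod 99869).
Now find 83848⁻¹ mod 99869:
99869 = 1·83848 + 16021
83848 = 5·16021 + 3743
16021 = 4·3743 + 1049
3743 = 3·1049 + 596
1049 = 1·596 + 453
596 = 1·453 + 143
453 = 3·143 + 24
143 = 5·24 + 23
24 = 1·23 + 1
23 = 23·1 + 0
Back-substitute:
1 = 24 − 23
1 = −143 + 6·24
1 = 6·453 − 19·143
1 = −19·596 + 25·453
1 = 25·1049 − 44·596
1 = −44·3743 + 157·1049
1 = 157·16021 − 672·3743
1 = −672·83848 + 3517·16021
1 = 3517·99869 − 4189·83848
So 83848·(-4189) ≡ 1 (mod 99869), i.e. 83848⁻¹ ≡ 95680.
Then x ≡ 95680·34955 ≡ 81328 (mod 99869); the smallest non-negative solution is x = 81328.

81328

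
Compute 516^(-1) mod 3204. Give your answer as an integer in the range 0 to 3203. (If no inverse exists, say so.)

no inverse exists

Compute gcd(516, 3204):
3204 = 6·516 + 108
516 = 4·108 + 84
108 = 1·84 + 24
84 = 3·24 + 12
24 = 2·12 + 0
Since gcd = 12 > 1, 516 is not a unit mod 3204.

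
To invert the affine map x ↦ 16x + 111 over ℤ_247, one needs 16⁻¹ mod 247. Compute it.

139

Run Euclid on (247, 16):
247 = 15*16 + 7
16 = 2*7 + 2
7 = 3*2 + 1
2 = 2*1 + 0
gcd = 1, so the inverse exists. Back-substitute:
1 = 7 − 3·2
1 = −3·16 + 7·7
1 = 7·247 − 108·16
Thus 16·(-108) ≡ 1 (mod 247); reducing, -108 mod 247 = 139.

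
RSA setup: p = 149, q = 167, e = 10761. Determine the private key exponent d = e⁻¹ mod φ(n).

φ(n) = (p−1)(q−1) = 148·166 = 24568.
Need d with 10761·d ≡ 1 (mod 24568). Apply the extended Euclidean algorithm:
24568 = 2×10761 + 3046
10761 = 3×3046 + 1623
3046 = 1×1623 + 1423
1623 = 1×1423 + 200
1423 = 7×200 + 23
200 = 8×23 + 16
23 = 1×16 + 7
16 = 2×7 + 2
7 = 3×2 + 1
2 = 2×1 + 0
Back-substitute:
1 = 7 − 3·2
1 = −3·16 + 7·7
1 = 7·23 − 10·16
1 = −10·200 + 87·23
1 = 87·1423 − 619·200
1 = −619·1623 + 706·1423
1 = 706·3046 − 1325·1623
1 = −1325·10761 + 4681·3046
1 = 4681·24568 − 10687·10761
So 10761·(-10687) ≡ 1 (mod 24568), hence d ≡ -10687 ≡ 13881 (mod 24568).

13881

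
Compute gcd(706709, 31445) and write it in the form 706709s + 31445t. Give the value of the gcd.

Apply Euclid's algorithm to 706709 and 31445:
706709 = 22·31445 + 14919
31445 = 2·14919 + 1607
14919 = 9·1607 + 456
1607 = 3·456 + 239
456 = 1·239 + 217
239 = 1·217 + 22
217 = 9·22 + 19
22 = 1·19 + 3
19 = 6·3 + 1
3 = 3·1 + 0
gcd(706709, 31445) = 1.
Working backward:
1 = 19 − 6·3
1 = −6·22 + 7·19
1 = 7·217 − 69·22
1 = −69·239 + 76·217
1 = 76·456 − 145·239
1 = −145·1607 + 511·456
1 = 511·14919 − 4744·1607
1 = −4744·31445 + 9999·14919
1 = 9999·706709 − 224722·31445
So 1 = (9999)·706709 + (-224722)·31445.

1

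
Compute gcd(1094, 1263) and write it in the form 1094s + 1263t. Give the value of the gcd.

Euclidean algorithm:
1263 = 1*1094 + 169
1094 = 6*169 + 80
169 = 2*80 + 9
80 = 8*9 + 8
9 = 1*8 + 1
8 = 8*1 + 0
gcd(1094, 1263) = 1.
Back-substituting:
1 = 9 − 8
1 = −80 + 9·9
1 = 9·169 − 19·80
1 = −19·1094 + 123·169
1 = 123·1263 − 142·1094
So 1 = (123)·1263 + (-142)·1094.

1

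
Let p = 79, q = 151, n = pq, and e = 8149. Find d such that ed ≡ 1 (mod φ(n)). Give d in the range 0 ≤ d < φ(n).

φ(n) = (p−1)(q−1) = 78·150 = 11700.
Need d with 8149·d ≡ 1 (mod 11700). Apply the extended Euclidean algorithm:
11700 = 1*8149 + 3551
8149 = 2*3551 + 1047
3551 = 3*1047 + 410
1047 = 2*410 + 227
410 = 1*227 + 183
227 = 1*183 + 44
183 = 4*44 + 7
44 = 6*7 + 2
7 = 3*2 + 1
2 = 2*1 + 0
Back-substitute:
1 = 7 − 3·2
1 = −3·44 + 19·7
1 = 19·183 − 79·44
1 = −79·227 + 98·183
1 = 98·410 − 177·227
1 = −177·1047 + 452·410
1 = 452·3551 − 1533·1047
1 = −1533·8149 + 3518·3551
1 = 3518·11700 − 5051·8149
So 8149·(-5051) ≡ 1 (mod 11700), hence d ≡ -5051 ≡ 6649 (mod 11700).

6649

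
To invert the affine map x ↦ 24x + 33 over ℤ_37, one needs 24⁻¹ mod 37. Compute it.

Extended Euclidean algorithm:
37 = 1×24 + 13
24 = 1×13 + 11
13 = 1×11 + 2
11 = 5×2 + 1
2 = 2×1 + 0
Since gcd(24, 37) = 1, back-substitute to write 1 as a combination:
1 = 11 − 5·2
1 = −5·13 + 6·11
1 = 6·24 − 11·13
1 = −11·37 + 17·24
So 24·17 ≡ 1 (mod 37).

17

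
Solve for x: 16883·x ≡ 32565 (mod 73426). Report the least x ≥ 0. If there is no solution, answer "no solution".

First find gcd(16883, 73426):
73426 = 4*16883 + 5894
16883 = 2*5894 + 5095
5894 = 1*5095 + 799
5095 = 6*799 + 301
799 = 2*301 + 197
301 = 1*197 + 104
197 = 1*104 + 93
104 = 1*93 + 11
93 = 8*11 + 5
11 = 2*5 + 1
5 = 5*1 + 0
gcd = 1, so a unique solution mod 73426 exists.
Back-substitute for the Bézout coefficients:
1 = 11 − 2·5
1 = −2·93 + 17·11
1 = 17·104 − 19·93
1 = −19·197 + 36·104
1 = 36·301 − 55·197
1 = −55·799 + 146·301
1 = 146·5095 − 931·799
1 = −931·5894 + 1077·5095
1 = 1077·16883 − 3085·5894
1 = −3085·73426 + 13417·16883
So 16883·(13417) ≡ 1 (mod 73426), giving 16883⁻¹ ≡ 13417.
x ≡ 16883⁻¹·32565 ≡ 13417·32565 ≡ 39905 (mod 73426).

39905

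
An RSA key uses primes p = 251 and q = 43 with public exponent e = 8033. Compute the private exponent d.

φ(n) = (p−1)(q−1) = 250·42 = 10500.
Need d with 8033·d ≡ 1 (mod 10500). Apply the extended Euclidean algorithm:
10500 = 1·8033 + 2467
8033 = 3·2467 + 632
2467 = 3·632 + 571
632 = 1·571 + 61
571 = 9·61 + 22
61 = 2·22 + 17
22 = 1·17 + 5
17 = 3·5 + 2
5 = 2·2 + 1
2 = 2·1 + 0
Back-substitute:
1 = 5 − 2·2
1 = −2·17 + 7·5
1 = 7·22 − 9·17
1 = −9·61 + 25·22
1 = 25·571 − 234·61
1 = −234·632 + 259·571
1 = 259·2467 − 1011·632
1 = −1011·8033 + 3292·2467
1 = 3292·10500 − 4303·8033
So 8033·(-4303) ≡ 1 (mod 10500), hence d ≡ -4303 ≡ 6197 (mod 10500).

6197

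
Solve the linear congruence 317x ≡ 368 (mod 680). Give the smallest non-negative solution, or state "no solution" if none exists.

664

First find gcd(317, 680):
680 = 2·317 + 46
317 = 6·46 + 41
46 = 1·41 + 5
41 = 8·5 + 1
5 = 5·1 + 0
gcd = 1, so a unique solution mod 680 exists.
Back-substitute for the Bézout coefficients:
1 = 41 − 8·5
1 = −8·46 + 9·41
1 = 9·317 − 62·46
1 = −62·680 + 133·317
So 317·(133) ≡ 1 (mod 680), giving 317⁻¹ ≡ 133.
x ≡ 317⁻¹·368 ≡ 133·368 ≡ 664 (mod 680).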